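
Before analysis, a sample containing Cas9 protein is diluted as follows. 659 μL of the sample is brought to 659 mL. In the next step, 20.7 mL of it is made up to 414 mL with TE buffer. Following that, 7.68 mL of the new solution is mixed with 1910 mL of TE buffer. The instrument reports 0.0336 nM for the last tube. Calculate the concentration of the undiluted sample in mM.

Overall dilution factor = 1000 × 20 × 249.7 = 4.99 × 10⁶.
Original = 0.0336 nM × 4.99 × 10⁶ = 1.68 × 10⁵ nM = 0.168 mM.

0.168 mM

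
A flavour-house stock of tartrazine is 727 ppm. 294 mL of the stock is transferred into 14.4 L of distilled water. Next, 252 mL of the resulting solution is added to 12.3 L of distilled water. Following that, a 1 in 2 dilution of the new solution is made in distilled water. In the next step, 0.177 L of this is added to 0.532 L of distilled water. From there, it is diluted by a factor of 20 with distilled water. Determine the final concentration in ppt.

Overall dilution factor = 49.98 × 49.81 × 2 × 4.006 × 20 = 3.99 × 10⁵.
727 ppm / 3.99 × 10⁵ = 1.82 × 10⁻³ ppm = 1820 ppt.

1820 ppt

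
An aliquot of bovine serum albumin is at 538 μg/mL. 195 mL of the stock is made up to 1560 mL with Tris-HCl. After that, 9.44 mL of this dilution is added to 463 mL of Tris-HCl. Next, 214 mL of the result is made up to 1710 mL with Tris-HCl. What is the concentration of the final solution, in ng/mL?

Overall dilution factor = 8 × 50.05 × 7.991 = 3199.
538 μg/mL / 3199 = 0.168 μg/mL = 168 ng/mL.

168 ng/mL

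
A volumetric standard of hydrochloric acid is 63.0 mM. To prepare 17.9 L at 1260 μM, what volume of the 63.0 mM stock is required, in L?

0.358 L

1260 μM = 1.26 mM.
V₁ = C₂V₂/C₁ = 1.26 × 17.9 / 63.0 = 0.358 L.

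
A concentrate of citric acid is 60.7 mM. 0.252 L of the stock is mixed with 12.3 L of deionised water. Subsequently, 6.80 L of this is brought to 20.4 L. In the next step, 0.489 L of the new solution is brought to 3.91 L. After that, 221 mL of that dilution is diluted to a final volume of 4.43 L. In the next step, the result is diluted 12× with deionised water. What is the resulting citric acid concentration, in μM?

Overall dilution factor = 49.81 × 3 × 7.996 × 20.05 × 12 = 2.87 × 10⁵.
60.7 mM / 2.87 × 10⁵ = 2.11 × 10⁻⁴ mM = 0.211 μM.

0.211 μM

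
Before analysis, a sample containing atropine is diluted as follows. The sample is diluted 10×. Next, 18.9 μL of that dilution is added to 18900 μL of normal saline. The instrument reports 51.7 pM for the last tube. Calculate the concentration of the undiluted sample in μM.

0.518 μM

Overall dilution factor = 10 × 1001 = 1.00 × 10⁴.
Original = 51.7 pM × 1.00 × 10⁴ = 5.18 × 10⁵ pM = 0.518 μM.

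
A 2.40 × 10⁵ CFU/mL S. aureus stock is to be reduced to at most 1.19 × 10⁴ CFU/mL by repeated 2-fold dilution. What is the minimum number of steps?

Need 2ⁿ ≥ 20.2, so n ≥ log(20.2)/log(2) = 4.33.
Minimum whole steps: n = 5.

5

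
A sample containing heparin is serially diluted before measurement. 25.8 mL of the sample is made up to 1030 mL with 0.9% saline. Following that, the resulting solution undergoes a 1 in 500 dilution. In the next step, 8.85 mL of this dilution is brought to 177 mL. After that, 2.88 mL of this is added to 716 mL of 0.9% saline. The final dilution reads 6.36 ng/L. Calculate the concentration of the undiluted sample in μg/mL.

Overall dilution factor = 39.92 × 500 × 20 × 249.6 = 9.97 × 10⁷.
Original = 6.36 ng/L × 9.97 × 10⁷ = 6.34 × 10⁸ ng/L = 634 μg/mL.

634 μg/mL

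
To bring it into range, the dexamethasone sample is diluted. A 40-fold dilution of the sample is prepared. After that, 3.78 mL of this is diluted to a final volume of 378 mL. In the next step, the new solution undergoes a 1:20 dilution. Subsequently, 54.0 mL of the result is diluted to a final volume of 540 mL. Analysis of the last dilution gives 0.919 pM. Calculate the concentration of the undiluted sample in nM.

735 nM

Overall dilution factor = 40 × 100 × 20 × 10 = 8.00 × 10⁵.
Original = 0.919 pM × 8.00 × 10⁵ = 7.35 × 10⁵ pM = 735 nM.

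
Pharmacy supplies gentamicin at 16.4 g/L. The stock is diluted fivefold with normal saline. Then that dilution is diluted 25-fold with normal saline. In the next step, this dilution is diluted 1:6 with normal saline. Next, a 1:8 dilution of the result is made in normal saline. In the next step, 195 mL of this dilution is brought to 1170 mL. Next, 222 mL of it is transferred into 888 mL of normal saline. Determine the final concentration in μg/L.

91.1 μg/L

Overall dilution factor = 5 × 25 × 6 × 8 × 6 × 5 = 1.80 × 10⁵.
16.4 g/L / 1.80 × 10⁵ = 9.11 × 10⁻⁵ g/L = 91.1 μg/L.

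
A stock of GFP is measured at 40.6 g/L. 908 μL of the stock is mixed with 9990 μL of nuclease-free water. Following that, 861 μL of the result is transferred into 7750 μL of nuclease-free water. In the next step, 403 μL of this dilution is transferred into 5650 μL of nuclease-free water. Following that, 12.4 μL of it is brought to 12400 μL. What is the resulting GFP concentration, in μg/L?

22.5 μg/L

Overall dilution factor = 12.00 × 10.00 × 15.02 × 1000 = 1.80 × 10⁶.
40.6 g/L / 1.80 × 10⁶ = 2.25 × 10⁻⁵ g/L = 22.5 μg/L.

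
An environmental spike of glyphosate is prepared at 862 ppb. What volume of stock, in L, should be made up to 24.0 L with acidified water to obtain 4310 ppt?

4310 ppt = 4.31 ppb.
V₁ = C₂V₂/C₁ = 4.31 × 24.0 / 862 = 0.120 L.

0.120 L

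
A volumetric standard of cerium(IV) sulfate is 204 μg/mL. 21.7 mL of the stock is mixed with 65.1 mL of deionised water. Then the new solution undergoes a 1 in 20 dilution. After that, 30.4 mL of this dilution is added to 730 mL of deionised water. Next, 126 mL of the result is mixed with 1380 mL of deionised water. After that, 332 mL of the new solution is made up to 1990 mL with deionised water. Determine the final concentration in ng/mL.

1.42 ng/mL

Overall dilution factor = 4 × 20 × 25.01 × 11.95 × 5.994 = 1.43 × 10⁵.
204 μg/mL / 1.43 × 10⁵ = 1.42 × 10⁻³ μg/mL = 1.42 ng/mL.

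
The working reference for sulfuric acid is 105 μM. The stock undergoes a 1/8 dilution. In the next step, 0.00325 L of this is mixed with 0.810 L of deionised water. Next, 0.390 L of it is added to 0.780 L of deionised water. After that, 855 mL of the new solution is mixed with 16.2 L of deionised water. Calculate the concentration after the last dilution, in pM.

Overall dilution factor = 8 × 250.2 × 3 × 19.95 = 1.20 × 10⁵.
105 μM / 1.20 × 10⁵ = 8.76 × 10⁻⁴ μM = 876 pM.

876 pM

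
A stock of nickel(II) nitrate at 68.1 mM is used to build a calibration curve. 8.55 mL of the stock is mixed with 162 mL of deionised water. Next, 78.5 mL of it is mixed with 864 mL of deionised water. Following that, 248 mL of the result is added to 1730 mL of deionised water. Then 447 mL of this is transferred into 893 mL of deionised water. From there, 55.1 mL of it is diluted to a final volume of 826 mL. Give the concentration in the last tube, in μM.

Overall dilution factor = 19.95 × 12.01 × 7.976 × 2.998 × 14.99 = 8.58 × 10⁴.
68.1 mM / 8.58 × 10⁴ = 7.93 × 10⁻⁴ mM = 0.793 μM.

0.793 μM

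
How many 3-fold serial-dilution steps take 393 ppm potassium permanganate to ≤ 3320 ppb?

Need 3ⁿ ≥ 118, so n ≥ log(118)/log(3) = 4.35.
Minimum whole steps: n = 5.

5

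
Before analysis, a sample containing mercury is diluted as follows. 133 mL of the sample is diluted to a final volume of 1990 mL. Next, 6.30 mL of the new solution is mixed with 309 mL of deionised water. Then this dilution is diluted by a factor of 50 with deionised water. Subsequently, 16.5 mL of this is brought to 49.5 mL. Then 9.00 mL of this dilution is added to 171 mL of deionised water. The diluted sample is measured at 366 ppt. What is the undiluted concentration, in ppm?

822 ppm

Overall dilution factor = 14.96 × 50.05 × 50 × 3 × 20 = 2.25 × 10⁶.
Original = 366 ppt × 2.25 × 10⁶ = 8.22 × 10⁸ ppt = 822 ppm.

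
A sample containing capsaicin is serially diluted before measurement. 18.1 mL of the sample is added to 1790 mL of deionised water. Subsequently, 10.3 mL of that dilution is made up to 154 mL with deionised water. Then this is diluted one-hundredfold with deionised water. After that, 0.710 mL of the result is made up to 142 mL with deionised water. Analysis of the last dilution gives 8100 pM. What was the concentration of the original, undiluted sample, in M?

Overall dilution factor = 99.90 × 14.95 × 100 × 200 = 2.99 × 10⁷.
Original = 8100 pM × 2.99 × 10⁷ = 2.42 × 10¹¹ pM = 0.242 M.

0.242 M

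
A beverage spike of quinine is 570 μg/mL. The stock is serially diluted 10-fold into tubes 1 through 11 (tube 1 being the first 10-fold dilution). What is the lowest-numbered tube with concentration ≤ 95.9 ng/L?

Tube n has concentration 570 μg/mL / 10ⁿ.
Need 10ⁿ ≥ 570 μg/mL / 95.9 ng/L = 5.94 × 10⁶, so n ≥ 6.77.
First such tube: n = 7.

tube 7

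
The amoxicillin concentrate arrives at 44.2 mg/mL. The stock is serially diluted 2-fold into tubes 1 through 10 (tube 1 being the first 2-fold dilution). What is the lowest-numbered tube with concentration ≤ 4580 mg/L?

Tube n has concentration 44.2 mg/mL / 2ⁿ.
Need 2ⁿ ≥ 44.2 mg/mL / 4580 mg/L = 9.65, so n ≥ 3.27.
First such tube: n = 4.

tube 4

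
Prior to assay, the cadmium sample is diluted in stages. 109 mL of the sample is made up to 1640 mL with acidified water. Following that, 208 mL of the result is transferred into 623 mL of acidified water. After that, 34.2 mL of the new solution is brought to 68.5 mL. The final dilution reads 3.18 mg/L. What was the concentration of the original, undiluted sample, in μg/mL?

Overall dilution factor = 15.05 × 3.995 × 2.003 = 120.
Original = 3.18 mg/L × 120 = 383 mg/L = 383 μg/mL.

383 μg/mL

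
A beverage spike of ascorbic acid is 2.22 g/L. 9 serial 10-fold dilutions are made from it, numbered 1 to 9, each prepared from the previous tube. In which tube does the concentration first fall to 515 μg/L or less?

Tube n has concentration 2.22 g/L / 10ⁿ.
Need 10ⁿ ≥ 2.22 g/L / 515 μg/L = 4311, so n ≥ 3.63.
First such tube: n = 4.

tube 4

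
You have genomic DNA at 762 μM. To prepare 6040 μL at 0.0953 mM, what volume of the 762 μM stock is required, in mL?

0.0953 mM = 95.3 μM.
V₁ = C₂V₂/C₁ = 95.3 × 6040 / 762 = 755 μL = 0.755 mL.

0.755 mL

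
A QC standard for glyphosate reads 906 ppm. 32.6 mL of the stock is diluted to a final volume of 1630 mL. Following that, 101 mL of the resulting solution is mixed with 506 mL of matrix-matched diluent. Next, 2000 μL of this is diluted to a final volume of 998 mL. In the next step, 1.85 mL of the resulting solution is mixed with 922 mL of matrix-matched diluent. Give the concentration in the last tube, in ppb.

Overall dilution factor = 50 × 6.010 × 499 × 499.4 = 7.49 × 10⁷.
906 ppm / 7.49 × 10⁷ = 1.21 × 10⁻⁵ ppm = 0.0121 ppb.

0.0121 ppb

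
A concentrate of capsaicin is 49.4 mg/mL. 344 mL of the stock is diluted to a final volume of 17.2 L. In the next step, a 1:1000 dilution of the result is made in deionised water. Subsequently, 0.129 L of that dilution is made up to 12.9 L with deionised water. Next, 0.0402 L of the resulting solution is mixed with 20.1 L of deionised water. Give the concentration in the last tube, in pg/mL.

19.7 pg/mL

Overall dilution factor = 50 × 1000 × 100 × 501 = 2.50 × 10⁹.
49.4 mg/mL / 2.50 × 10⁹ = 1.97 × 10⁻⁸ mg/mL = 19.7 pg/mL.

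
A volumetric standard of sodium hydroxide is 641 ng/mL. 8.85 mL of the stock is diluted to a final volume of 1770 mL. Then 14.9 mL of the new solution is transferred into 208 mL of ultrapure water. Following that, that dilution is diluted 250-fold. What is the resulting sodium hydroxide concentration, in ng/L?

Overall dilution factor = 200 × 14.96 × 250 = 7.48 × 10⁵.
641 ng/mL / 7.48 × 10⁵ = 8.57 × 10⁻⁴ ng/mL = 0.857 ng/L.

0.857 ng/L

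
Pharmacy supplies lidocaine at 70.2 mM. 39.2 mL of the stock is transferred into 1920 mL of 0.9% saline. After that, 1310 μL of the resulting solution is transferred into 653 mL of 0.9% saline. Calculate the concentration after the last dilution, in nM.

Overall dilution factor = 49.98 × 499.5 = 2.50 × 10⁴.
70.2 mM / 2.50 × 10⁴ = 2.81 × 10⁻³ mM = 2810 nM.

2810 nM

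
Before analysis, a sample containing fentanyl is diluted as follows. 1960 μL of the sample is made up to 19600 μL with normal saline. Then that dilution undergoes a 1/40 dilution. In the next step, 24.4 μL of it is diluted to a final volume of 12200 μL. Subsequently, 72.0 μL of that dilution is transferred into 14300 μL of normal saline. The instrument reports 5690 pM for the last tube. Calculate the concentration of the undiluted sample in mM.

Overall dilution factor = 10 × 40 × 500 × 199.6 = 3.99 × 10⁷.
Original = 5690 pM × 3.99 × 10⁷ = 2.27 × 10¹¹ pM = 227 mM.

227 mM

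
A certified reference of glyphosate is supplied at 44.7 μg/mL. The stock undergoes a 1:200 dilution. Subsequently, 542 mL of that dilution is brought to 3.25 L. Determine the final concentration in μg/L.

Overall dilution factor = 200 × 5.996 = 1199.
44.7 μg/mL / 1199 = 0.0373 μg/mL = 37.3 μg/L.

37.3 μg/L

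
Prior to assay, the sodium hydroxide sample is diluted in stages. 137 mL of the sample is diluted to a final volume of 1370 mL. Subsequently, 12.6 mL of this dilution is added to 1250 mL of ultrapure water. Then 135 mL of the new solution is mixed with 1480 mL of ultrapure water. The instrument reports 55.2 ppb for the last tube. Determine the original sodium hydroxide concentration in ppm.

Overall dilution factor = 10 × 100.2 × 11.96 = 1.20 × 10⁴.
Original = 55.2 ppb × 1.20 × 10⁴ = 6.62 × 10⁵ ppb = 662 ppm.

662 ppm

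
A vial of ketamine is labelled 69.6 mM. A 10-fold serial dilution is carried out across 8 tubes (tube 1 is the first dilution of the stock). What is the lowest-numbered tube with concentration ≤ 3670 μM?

tube 2

Tube n has concentration 69.6 mM / 10ⁿ.
Need 10ⁿ ≥ 69.6 mM / 3670 μM = 19.0, so n ≥ 1.28.
First such tube: n = 2.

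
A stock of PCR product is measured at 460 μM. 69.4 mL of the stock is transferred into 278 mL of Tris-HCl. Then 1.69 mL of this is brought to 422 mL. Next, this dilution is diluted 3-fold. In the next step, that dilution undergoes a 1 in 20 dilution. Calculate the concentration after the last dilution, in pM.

6130 pM

Overall dilution factor = 5.006 × 249.7 × 3 × 20 = 7.50 × 10⁴.
460 μM / 7.50 × 10⁴ = 6.13 × 10⁻³ μM = 6130 pM.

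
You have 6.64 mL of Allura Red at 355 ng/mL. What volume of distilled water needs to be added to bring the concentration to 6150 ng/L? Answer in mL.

6150 ng/L = 6.15 ng/mL.
V₂ = C₁V₁/C₂ = 355 × 6.64 / 6.15 = 383 mL.
Diluent to add = V₂ − V₁ = 383 − 6.64 = 377 mL.

377 mL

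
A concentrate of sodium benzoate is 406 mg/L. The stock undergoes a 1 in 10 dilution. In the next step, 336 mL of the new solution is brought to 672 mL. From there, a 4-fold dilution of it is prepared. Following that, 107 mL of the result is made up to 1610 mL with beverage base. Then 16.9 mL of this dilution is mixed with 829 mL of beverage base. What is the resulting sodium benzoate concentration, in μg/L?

Overall dilution factor = 10 × 2 × 4 × 15.05 × 50.05 = 6.03 × 10⁴.
406 mg/L / 6.03 × 10⁴ = 6.74 × 10⁻³ mg/L = 6.74 μg/L.

6.74 μg/L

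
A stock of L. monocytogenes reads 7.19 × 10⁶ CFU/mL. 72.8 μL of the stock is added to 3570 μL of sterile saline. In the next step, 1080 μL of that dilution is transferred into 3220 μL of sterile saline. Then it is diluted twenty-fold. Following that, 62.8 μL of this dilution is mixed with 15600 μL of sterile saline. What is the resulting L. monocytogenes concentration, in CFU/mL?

7.24 CFU/mL

Overall dilution factor = 50.04 × 3.981 × 20 × 249.4 = 9.94 × 10⁵.
7.19 × 10⁶ CFU/mL / 9.94 × 10⁵ = 7.24 CFU/mL.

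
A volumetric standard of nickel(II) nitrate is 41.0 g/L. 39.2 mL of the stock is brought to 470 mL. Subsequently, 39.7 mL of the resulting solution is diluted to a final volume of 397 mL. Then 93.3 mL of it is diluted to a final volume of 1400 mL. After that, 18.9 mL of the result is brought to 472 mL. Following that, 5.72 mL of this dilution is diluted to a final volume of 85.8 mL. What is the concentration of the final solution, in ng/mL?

Overall dilution factor = 11.99 × 10 × 15.01 × 24.97 × 15 = 6.74 × 10⁵.
41.0 g/L / 6.74 × 10⁵ = 6.08 × 10⁻⁵ g/L = 60.8 ng/mL.

60.8 ng/mL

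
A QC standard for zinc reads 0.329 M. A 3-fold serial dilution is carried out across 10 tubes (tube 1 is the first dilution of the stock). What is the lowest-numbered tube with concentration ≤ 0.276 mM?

tube 7

Tube n has concentration 0.329 M / 3ⁿ.
Need 3ⁿ ≥ 0.329 M / 0.276 mM = 1192, so n ≥ 6.45.
First such tube: n = 7.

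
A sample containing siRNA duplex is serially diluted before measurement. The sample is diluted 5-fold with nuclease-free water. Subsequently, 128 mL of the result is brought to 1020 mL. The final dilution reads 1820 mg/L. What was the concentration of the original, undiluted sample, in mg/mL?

72.5 mg/mL

Overall dilution factor = 5 × 7.969 = 39.8.
Original = 1820 mg/L × 39.8 = 7.25 × 10⁴ mg/L = 72.5 mg/mL.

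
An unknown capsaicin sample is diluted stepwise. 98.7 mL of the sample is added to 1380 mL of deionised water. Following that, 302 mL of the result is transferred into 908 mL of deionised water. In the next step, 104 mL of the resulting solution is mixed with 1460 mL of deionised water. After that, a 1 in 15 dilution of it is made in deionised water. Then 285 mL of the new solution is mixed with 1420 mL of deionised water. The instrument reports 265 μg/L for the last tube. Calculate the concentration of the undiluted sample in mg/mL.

Overall dilution factor = 14.98 × 4.007 × 15.04 × 15 × 5.982 = 8.10 × 10⁴.
Original = 265 μg/L × 8.10 × 10⁴ = 2.15 × 10⁷ μg/L = 21.5 mg/mL.

21.5 mg/mL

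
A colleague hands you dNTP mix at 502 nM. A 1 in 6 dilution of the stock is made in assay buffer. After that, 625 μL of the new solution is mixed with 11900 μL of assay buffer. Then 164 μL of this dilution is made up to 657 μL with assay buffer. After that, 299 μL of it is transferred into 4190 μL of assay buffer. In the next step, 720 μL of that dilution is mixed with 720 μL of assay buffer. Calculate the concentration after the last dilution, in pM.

Overall dilution factor = 6 × 20.04 × 4.006 × 15.01 × 2 = 1.45 × 10⁴.
502 nM / 1.45 × 10⁴ = 0.0347 nM = 34.7 pM.

34.7 pM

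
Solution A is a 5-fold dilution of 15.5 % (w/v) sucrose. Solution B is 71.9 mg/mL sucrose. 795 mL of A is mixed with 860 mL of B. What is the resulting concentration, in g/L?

C_A = 15.5 % (w/v) / 5 = 3.10 % (w/v).
C_B = 71.9 mg/mL = 7.19 % (w/v).
C_mix = (C_A·V_A + C_B·V_B)/(V_A + V_B) = (3.10×795 + 7.19×860) / 1655 = 5.23 % (w/v) = 52.3 g/L.

52.3 g/L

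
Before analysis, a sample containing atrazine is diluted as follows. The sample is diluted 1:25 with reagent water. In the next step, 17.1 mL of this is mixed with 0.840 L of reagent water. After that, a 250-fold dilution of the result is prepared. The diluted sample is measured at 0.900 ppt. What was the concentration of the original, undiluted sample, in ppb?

Overall dilution factor = 25 × 50.12 × 250 = 3.13 × 10⁵.
Original = 0.900 ppt × 3.13 × 10⁵ = 2.82 × 10⁵ ppt = 282 ppb.

282 ppb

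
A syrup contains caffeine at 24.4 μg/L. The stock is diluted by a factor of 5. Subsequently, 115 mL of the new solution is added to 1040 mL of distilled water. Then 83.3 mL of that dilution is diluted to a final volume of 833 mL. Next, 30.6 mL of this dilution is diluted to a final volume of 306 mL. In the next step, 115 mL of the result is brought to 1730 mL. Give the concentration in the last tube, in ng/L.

0.323 ng/L

Overall dilution factor = 5 × 10.04 × 10 × 10 × 15.04 = 7.55 × 10⁴.
24.4 μg/L / 7.55 × 10⁴ = 3.23 × 10⁻⁴ μg/L = 0.323 ng/L.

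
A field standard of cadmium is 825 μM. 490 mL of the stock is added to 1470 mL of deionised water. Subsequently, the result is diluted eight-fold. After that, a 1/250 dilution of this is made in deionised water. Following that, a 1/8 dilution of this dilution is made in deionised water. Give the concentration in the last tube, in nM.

12.9 nM

Overall dilution factor = 4 × 8 × 250 × 8 = 6.40 × 10⁴.
825 μM / 6.40 × 10⁴ = 0.0129 μM = 12.9 nM.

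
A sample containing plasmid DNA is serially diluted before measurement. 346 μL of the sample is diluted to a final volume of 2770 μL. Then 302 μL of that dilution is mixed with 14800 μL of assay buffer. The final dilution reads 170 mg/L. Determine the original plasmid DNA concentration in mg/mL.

68.1 mg/mL

Overall dilution factor = 8.006 × 50.01 = 400.
Original = 170 mg/L × 400 = 6.81 × 10⁴ mg/L = 68.1 mg/mL.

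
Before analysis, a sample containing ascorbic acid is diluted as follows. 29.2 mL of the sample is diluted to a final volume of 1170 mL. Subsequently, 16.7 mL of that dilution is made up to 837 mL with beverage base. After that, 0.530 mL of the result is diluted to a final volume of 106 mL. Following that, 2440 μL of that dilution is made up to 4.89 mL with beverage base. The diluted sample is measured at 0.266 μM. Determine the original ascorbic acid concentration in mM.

214 mM

Overall dilution factor = 40.07 × 50.12 × 200 × 2.004 = 8.05 × 10⁵.
Original = 0.266 μM × 8.05 × 10⁵ = 2.14 × 10⁵ μM = 214 mM.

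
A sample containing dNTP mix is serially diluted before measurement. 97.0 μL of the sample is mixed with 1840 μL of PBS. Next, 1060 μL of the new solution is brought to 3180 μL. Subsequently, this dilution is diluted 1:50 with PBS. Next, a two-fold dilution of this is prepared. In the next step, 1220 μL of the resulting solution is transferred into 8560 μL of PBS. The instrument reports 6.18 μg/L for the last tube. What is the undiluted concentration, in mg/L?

297 mg/L

Overall dilution factor = 19.97 × 3 × 50 × 2 × 8.016 = 4.80 × 10⁴.
Original = 6.18 μg/L × 4.80 × 10⁴ = 2.97 × 10⁵ μg/L = 297 mg/L.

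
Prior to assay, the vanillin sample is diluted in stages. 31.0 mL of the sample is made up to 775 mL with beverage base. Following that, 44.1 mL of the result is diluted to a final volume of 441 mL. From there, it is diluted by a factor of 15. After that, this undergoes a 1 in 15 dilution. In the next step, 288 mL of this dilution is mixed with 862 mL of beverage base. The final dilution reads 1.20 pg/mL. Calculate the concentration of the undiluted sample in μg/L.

Overall dilution factor = 25 × 10 × 15 × 15 × 3.993 = 2.25 × 10⁵.
Original = 1.20 pg/mL × 2.25 × 10⁵ = 2.70 × 10⁵ pg/mL = 270 μg/L.

270 μg/L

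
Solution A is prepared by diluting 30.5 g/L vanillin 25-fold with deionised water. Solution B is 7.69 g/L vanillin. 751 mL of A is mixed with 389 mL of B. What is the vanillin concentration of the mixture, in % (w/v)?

0.343 % (w/v)

C_A = 30.5 g/L / 25 = 1.22 g/L.
C_mix = (C_A·V_A + C_B·V_B)/(V_A + V_B) = (1.22×751 + 7.69×389) / 1140 = 3.43 g/L = 0.343 % (w/v).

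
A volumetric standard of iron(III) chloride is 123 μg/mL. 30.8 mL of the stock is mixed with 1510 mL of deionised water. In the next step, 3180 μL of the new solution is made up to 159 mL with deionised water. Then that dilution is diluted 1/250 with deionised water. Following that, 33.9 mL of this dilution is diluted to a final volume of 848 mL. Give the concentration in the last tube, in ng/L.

7.86 ng/L

Overall dilution factor = 50.03 × 50 × 250 × 25.01 = 1.56 × 10⁷.
123 μg/mL / 1.56 × 10⁷ = 7.86 × 10⁻⁶ μg/mL = 7.86 ng/L.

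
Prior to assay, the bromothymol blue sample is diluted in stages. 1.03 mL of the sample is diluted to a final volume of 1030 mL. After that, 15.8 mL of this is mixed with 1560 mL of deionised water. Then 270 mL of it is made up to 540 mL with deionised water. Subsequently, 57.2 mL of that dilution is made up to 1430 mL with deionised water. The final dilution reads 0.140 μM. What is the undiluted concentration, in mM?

Overall dilution factor = 1000 × 99.73 × 2 × 25 = 4.99 × 10⁶.
Original = 0.140 μM × 4.99 × 10⁶ = 6.98 × 10⁵ μM = 698 mM.

698 mM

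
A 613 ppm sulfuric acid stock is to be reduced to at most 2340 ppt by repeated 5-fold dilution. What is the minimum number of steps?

8

Need 5ⁿ ≥ 2.62 × 10⁵, so n ≥ log(2.62 × 10⁵)/log(5) = 7.75.
Minimum whole steps: n = 8.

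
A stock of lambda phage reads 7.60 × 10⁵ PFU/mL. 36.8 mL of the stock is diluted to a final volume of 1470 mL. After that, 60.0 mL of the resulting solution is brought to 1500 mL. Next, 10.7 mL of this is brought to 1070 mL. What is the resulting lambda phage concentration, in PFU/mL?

7.61 PFU/mL

Overall dilution factor = 39.95 × 25 × 100 = 9.99 × 10⁴.
7.60 × 10⁵ PFU/mL / 9.99 × 10⁴ = 7.61 PFU/mL.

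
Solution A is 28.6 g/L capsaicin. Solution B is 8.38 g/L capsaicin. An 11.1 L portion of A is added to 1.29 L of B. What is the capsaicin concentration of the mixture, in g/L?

C_mix = (C_A·V_A + C_B·V_B)/(V_A + V_B) = (28.6×11.1 + 8.38×1.29) / 12.39 = 26.5 g/L.

26.5 g/L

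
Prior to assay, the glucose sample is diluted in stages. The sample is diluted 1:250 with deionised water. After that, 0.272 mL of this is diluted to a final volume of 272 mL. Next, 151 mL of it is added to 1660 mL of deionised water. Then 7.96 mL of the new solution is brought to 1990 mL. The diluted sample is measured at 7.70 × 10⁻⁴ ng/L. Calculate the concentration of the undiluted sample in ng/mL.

Overall dilution factor = 250 × 1000 × 11.99 × 250 = 7.50 × 10⁸.
Original = 7.70 × 10⁻⁴ ng/L × 7.50 × 10⁸ = 5.77 × 10⁵ ng/L = 577 ng/mL.

577 ng/mL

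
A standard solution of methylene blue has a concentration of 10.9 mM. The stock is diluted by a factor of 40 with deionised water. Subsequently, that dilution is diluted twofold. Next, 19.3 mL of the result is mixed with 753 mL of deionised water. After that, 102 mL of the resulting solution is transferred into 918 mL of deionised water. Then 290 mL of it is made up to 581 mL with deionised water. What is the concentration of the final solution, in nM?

Overall dilution factor = 40 × 2 × 40.02 × 10 × 2.003 = 6.41 × 10⁴.
10.9 mM / 6.41 × 10⁴ = 1.70 × 10⁻⁴ mM = 170 nM.

170 nM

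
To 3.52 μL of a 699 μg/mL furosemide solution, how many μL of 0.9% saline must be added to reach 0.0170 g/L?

141 μL

0.0170 g/L = 17.0 μg/mL.
V₂ = C₁V₁/C₂ = 699 × 3.52 / 17.0 = 145 μL.
Diluent to add = V₂ − V₁ = 145 − 3.52 = 141 μL.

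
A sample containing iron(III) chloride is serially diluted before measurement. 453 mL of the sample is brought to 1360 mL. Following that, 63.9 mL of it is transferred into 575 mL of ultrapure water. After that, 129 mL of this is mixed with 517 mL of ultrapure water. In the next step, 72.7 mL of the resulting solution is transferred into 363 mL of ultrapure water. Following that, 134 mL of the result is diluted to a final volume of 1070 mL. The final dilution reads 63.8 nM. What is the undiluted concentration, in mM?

Overall dilution factor = 3.002 × 9.998 × 5.008 × 5.993 × 7.985 = 7194.
Original = 63.8 nM × 7194 = 4.59 × 10⁵ nM = 0.459 mM.

0.459 mM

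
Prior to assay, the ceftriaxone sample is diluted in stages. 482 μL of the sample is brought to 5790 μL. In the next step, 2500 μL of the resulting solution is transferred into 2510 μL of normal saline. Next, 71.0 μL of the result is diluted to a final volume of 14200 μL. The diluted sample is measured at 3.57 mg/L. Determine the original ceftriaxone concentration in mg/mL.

17.2 mg/mL

Overall dilution factor = 12.01 × 2.004 × 200 = 4815.
Original = 3.57 mg/L × 4815 = 1.72 × 10⁴ mg/L = 17.2 mg/mL.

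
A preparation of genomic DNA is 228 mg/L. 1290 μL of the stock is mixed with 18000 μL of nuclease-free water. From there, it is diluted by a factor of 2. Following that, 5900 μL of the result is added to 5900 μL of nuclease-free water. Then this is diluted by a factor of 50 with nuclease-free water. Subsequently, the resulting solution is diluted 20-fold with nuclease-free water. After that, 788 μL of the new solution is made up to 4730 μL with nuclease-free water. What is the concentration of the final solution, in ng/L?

635 ng/L

Overall dilution factor = 14.95 × 2 × 2 × 50 × 20 × 6.003 = 3.59 × 10⁵.
228 mg/L / 3.59 × 10⁵ = 6.35 × 10⁻⁴ mg/L = 635 ng/L.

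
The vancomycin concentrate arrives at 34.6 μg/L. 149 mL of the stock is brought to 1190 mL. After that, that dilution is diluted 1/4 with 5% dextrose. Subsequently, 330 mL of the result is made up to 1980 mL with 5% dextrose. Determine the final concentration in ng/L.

Overall dilution factor = 7.987 × 4 × 6 = 192.
34.6 μg/L / 192 = 0.181 μg/L = 181 ng/L.

181 ng/L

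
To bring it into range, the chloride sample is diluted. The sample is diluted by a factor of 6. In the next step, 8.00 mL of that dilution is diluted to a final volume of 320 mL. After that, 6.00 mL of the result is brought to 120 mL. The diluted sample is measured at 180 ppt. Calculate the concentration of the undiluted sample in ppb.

864 ppb

Overall dilution factor = 6 × 40 × 20 = 4800.
Original = 180 ppt × 4800 = 8.64 × 10⁵ ppt = 864 ppb.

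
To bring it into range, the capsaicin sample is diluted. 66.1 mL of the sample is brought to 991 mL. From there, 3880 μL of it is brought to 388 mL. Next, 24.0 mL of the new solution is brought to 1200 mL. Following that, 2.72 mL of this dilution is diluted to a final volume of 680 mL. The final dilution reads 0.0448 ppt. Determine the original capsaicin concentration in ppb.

840 ppb

Overall dilution factor = 14.99 × 100 × 50 × 250 = 1.87 × 10⁷.
Original = 0.0448 ppt × 1.87 × 10⁷ = 8.40 × 10⁵ ppt = 840 ppb.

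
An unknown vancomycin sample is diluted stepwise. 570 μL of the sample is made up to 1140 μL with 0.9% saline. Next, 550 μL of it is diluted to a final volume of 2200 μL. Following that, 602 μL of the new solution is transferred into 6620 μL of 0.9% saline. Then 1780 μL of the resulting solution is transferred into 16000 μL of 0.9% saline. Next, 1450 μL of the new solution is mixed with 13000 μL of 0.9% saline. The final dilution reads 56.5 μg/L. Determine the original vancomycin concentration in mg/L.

540 mg/L

Overall dilution factor = 2 × 4 × 12.00 × 9.989 × 9.966 = 9554.
Original = 56.5 μg/L × 9554 = 5.40 × 10⁵ μg/L = 540 mg/L.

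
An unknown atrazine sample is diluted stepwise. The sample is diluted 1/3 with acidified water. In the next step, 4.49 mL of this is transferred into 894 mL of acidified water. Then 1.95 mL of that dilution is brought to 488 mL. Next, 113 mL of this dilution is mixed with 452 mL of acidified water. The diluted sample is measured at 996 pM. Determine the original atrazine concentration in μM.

Overall dilution factor = 3 × 200.1 × 250.3 × 5 = 7.51 × 10⁵.
Original = 996 pM × 7.51 × 10⁵ = 7.48 × 10⁸ pM = 748 μM.

748 μM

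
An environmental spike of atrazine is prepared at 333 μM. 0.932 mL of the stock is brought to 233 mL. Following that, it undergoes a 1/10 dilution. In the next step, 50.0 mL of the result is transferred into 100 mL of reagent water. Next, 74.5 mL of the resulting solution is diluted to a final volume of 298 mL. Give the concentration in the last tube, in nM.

11.1 nM

Overall dilution factor = 250 × 10 × 3 × 4 = 3.00 × 10⁴.
333 μM / 3.00 × 10⁴ = 0.0111 μM = 11.1 nM.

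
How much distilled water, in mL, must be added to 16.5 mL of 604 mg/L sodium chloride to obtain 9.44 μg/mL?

1040 mL

9.44 μg/mL = 9.44 mg/L.
V₂ = C₁V₁/C₂ = 604 × 16.5 / 9.44 = 1056 mL.
Diluent to add = V₂ − V₁ = 1056 − 16.5 = 1040 mL.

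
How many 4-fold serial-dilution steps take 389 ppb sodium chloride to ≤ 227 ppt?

6

Need 4ⁿ ≥ 1714, so n ≥ log(1714)/log(4) = 5.37.
Minimum whole steps: n = 6.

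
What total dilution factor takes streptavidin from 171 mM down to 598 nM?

Factor = C₀/C_target = 171 mM / 598 nM = 2.86 × 10⁵.

2.86 × 10⁵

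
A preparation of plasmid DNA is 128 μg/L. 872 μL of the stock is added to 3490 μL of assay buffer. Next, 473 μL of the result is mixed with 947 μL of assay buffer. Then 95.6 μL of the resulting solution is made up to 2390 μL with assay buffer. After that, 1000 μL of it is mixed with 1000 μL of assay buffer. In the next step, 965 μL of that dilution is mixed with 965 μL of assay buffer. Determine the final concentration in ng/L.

Overall dilution factor = 5.002 × 3.002 × 25 × 2 × 2 = 1502.
128 μg/L / 1502 = 0.0852 μg/L = 85.2 ng/L.

85.2 ng/L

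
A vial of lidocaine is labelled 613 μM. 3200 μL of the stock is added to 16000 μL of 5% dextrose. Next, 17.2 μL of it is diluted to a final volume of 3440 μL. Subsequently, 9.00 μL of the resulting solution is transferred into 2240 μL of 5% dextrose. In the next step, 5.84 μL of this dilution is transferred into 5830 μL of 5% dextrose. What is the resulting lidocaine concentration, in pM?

Overall dilution factor = 6 × 200 × 249.9 × 999.3 = 3.00 × 10⁸.
613 μM / 3.00 × 10⁸ = 2.05 × 10⁻⁶ μM = 2.05 pM.

2.05 pM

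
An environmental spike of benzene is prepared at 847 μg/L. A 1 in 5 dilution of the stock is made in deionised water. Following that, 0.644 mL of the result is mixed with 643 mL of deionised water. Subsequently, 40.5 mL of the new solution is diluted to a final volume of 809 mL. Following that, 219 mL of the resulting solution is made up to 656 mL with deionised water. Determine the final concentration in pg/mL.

Overall dilution factor = 5 × 999.4 × 19.98 × 2.995 = 2.99 × 10⁵.
847 μg/L / 2.99 × 10⁵ = 2.83 × 10⁻³ μg/L = 2.83 pg/mL.

2.83 pg/mL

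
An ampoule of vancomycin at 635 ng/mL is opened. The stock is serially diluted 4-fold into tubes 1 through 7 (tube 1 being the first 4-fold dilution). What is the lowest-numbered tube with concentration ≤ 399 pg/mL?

Tube n has concentration 635 ng/mL / 4ⁿ.
Need 4ⁿ ≥ 635 ng/mL / 399 pg/mL = 1591, so n ≥ 5.32.
First such tube: n = 6.

tube 6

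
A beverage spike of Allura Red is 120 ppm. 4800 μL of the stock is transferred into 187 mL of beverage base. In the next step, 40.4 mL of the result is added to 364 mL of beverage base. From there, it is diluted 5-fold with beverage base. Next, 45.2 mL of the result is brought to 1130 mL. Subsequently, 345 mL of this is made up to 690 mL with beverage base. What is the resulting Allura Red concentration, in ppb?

1.20 ppb

Overall dilution factor = 39.96 × 10.01 × 5 × 25 × 2 = 10.00 × 10⁴.
120 ppm / 10.00 × 10⁴ = 1.20 × 10⁻³ ppm = 1.20 ppb.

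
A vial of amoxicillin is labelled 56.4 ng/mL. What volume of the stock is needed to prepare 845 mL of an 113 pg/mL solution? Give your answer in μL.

1690 μL

113 pg/mL = 0.113 ng/mL.
V₁ = C₂V₂/C₁ = 0.113 × 845 / 56.4 = 1.69 mL = 1690 μL.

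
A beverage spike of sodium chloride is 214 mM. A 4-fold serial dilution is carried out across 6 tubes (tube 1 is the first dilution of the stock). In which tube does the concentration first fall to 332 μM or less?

Tube n has concentration 214 mM / 4ⁿ.
Need 4ⁿ ≥ 214 mM / 332 μM = 645, so n ≥ 4.67.
First such tube: n = 5.

tube 5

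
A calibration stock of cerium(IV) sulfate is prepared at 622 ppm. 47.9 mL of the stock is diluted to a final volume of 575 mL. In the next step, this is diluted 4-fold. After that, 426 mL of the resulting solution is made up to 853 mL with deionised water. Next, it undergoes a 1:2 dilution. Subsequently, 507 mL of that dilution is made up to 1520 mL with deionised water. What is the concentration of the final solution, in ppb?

1080 ppb

Overall dilution factor = 12.00 × 4 × 2.002 × 2 × 2.998 = 576.
622 ppm / 576 = 1.08 ppm = 1080 ppb.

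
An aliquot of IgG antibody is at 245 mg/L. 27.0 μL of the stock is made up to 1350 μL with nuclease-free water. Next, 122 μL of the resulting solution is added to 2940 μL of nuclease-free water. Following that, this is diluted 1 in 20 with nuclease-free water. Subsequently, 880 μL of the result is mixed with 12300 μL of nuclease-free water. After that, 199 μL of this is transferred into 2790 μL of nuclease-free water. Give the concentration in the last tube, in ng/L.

43.4 ng/L

Overall dilution factor = 50 × 25.10 × 20 × 14.98 × 15.02 = 5.65 × 10⁶.
245 mg/L / 5.65 × 10⁶ = 4.34 × 10⁻⁵ mg/L = 43.4 ng/L.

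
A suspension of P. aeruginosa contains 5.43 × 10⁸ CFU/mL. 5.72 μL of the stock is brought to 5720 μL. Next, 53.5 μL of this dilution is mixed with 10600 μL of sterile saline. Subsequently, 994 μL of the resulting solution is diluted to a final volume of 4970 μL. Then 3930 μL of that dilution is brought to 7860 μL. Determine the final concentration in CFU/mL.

Overall dilution factor = 1000 × 199.1 × 5 × 2 = 1.99 × 10⁶.
5.43 × 10⁸ CFU/mL / 1.99 × 10⁶ = 273 CFU/mL.

273 CFU/mL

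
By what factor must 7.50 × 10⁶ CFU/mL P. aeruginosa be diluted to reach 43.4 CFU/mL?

Factor = C₀/C_target = 7.50 × 10⁶ CFU/mL / 43.4 CFU/mL = 1.73 × 10⁵.

1.73 × 10⁵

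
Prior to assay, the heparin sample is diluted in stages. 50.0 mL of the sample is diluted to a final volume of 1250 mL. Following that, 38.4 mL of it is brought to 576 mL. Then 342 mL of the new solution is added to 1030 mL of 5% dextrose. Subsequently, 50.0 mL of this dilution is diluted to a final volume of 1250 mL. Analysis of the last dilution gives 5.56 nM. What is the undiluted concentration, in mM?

Overall dilution factor = 25 × 15 × 4.012 × 25 = 3.76 × 10⁴.
Original = 5.56 nM × 3.76 × 10⁴ = 2.09 × 10⁵ nM = 0.209 mM.

0.209 mM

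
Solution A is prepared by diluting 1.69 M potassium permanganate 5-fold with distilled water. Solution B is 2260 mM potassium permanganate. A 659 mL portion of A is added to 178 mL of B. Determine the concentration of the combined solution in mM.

747 mM

C_A = 1.69 M / 5 = 0.338 M.
C_B = 2260 mM = 2.26 M.
C_mix = (C_A·V_A + C_B·V_B)/(V_A + V_B) = (0.338×659 + 2.26×178) / 837.0 = 0.747 M = 747 mM.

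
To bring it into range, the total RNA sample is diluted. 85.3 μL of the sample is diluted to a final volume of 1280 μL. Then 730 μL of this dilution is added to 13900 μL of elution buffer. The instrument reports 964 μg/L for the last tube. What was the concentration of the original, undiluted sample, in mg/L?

290 mg/L

Overall dilution factor = 15.01 × 20.04 = 301.
Original = 964 μg/L × 301 = 2.90 × 10⁵ μg/L = 290 mg/L.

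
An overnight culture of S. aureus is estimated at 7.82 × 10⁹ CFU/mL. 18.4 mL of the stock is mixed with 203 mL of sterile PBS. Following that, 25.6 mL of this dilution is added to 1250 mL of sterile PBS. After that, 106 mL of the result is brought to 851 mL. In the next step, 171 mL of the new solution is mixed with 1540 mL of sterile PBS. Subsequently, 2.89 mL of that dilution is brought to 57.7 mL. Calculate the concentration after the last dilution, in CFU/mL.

8130 CFU/mL

Overall dilution factor = 12.03 × 49.83 × 8.028 × 10.01 × 19.97 = 9.62 × 10⁵.
7.82 × 10⁹ CFU/mL / 9.62 × 10⁵ = 8130 CFU/mL.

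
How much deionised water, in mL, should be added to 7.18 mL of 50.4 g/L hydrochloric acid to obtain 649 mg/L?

550 mL

649 mg/L = 0.649 g/L.
V₂ = C₁V₁/C₂ = 50.4 × 7.18 / 0.649 = 558 mL.
Diluent to add = V₂ − V₁ = 558 − 7.18 = 550 mL.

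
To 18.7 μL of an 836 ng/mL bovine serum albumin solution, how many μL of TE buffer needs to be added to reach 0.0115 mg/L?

1340 μL

0.0115 mg/L = 11.5 ng/mL.
V₂ = C₁V₁/C₂ = 836 × 18.7 / 11.5 = 1359 μL.
Diluent to add = V₂ − V₁ = 1359 − 18.7 = 1340 μL.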